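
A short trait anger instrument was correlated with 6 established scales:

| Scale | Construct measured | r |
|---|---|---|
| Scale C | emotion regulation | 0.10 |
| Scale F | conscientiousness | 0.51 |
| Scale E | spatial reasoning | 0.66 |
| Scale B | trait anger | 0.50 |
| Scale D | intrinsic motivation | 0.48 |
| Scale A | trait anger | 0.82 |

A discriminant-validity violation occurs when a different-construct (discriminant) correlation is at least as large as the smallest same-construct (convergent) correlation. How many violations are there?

Convergent (same construct = trait anger): Scale B, Scale A.
Smallest convergent = 0.50. Discriminant values: 0.10, 0.51, 0.66, 0.48; count ≥ 0.50 → 2.

2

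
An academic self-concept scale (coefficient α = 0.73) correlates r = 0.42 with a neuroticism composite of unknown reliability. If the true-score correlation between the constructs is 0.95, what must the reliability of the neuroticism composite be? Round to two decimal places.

0.27

r_true = r_obs / √(r_xx · r_yy) ⇒ 0.95 = 0.42 / √(0.73 · r_yy).
√(0.73 · r_yy) = 0.42 / 0.95 = 0.4421; 0.73 · r_yy = 0.1955; r_yy = 0.1955 / 0.73 ≈ 0.27.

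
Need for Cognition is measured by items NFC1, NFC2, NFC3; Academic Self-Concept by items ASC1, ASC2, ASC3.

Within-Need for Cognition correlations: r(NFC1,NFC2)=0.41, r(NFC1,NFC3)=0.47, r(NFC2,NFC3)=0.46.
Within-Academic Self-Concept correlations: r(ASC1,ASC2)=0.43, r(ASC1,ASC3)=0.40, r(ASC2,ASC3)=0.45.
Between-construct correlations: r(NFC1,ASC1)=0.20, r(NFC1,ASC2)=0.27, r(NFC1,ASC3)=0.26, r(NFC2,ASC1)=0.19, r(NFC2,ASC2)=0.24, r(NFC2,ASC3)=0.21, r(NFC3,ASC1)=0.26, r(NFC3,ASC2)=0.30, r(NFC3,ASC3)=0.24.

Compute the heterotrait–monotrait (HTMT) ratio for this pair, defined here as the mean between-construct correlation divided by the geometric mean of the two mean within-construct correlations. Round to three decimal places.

0.552

Between-construct mean = 2.17/9 = 0.2411.
Mean within-NFC = 1.34/3 = 0.4467; mean within-ASC = 1.28/3 = 0.4267.
Geometric mean = √(0.4467 × 0.4267) = 0.4366.
HTMT = 0.2411 / 0.4366 = 0.552.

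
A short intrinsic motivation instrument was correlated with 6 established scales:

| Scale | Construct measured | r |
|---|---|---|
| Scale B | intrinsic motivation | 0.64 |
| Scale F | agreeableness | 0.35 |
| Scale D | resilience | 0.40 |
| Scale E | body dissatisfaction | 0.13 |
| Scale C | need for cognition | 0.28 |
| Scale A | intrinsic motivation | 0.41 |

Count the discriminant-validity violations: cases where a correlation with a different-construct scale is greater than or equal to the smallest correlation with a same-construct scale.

0

Convergent (same construct = intrinsic motivation): Scale B, Scale A.
Smallest convergent = 0.41. Discriminant values: 0.35, 0.40, 0.13, 0.28; count ≥ 0.41 → 0.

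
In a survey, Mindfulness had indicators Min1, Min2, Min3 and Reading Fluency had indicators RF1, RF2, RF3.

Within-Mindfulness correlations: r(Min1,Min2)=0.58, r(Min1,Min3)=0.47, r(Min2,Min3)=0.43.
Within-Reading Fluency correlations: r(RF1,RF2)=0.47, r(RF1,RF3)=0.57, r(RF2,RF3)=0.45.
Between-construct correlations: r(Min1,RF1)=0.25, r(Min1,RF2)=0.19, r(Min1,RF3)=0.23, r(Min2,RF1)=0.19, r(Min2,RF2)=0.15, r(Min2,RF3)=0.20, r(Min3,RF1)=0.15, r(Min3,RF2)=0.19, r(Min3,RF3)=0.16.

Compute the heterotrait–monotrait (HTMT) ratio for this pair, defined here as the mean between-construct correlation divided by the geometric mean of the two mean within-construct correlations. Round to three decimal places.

0.384

Mean between = 1.71/9 = 0.1900.
Mean within-Min = 1.48/3 = 0.4933; mean within-RF = 1.49/3 = 0.4967.
Geometric mean = √(0.4933 × 0.4967) = 0.4950.
HTMT = 0.1900 / 0.4950 = 0.384.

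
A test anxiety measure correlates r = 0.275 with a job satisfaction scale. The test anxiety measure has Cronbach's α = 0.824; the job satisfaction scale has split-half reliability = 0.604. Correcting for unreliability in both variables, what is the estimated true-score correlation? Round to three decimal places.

0.390

r_true = r_obs / √(r_xx · r_yy) = 0.275 / √(0.824 × 0.604) = 0.275 / √0.497696 = 0.275 / 0.7055 ≈ 0.390.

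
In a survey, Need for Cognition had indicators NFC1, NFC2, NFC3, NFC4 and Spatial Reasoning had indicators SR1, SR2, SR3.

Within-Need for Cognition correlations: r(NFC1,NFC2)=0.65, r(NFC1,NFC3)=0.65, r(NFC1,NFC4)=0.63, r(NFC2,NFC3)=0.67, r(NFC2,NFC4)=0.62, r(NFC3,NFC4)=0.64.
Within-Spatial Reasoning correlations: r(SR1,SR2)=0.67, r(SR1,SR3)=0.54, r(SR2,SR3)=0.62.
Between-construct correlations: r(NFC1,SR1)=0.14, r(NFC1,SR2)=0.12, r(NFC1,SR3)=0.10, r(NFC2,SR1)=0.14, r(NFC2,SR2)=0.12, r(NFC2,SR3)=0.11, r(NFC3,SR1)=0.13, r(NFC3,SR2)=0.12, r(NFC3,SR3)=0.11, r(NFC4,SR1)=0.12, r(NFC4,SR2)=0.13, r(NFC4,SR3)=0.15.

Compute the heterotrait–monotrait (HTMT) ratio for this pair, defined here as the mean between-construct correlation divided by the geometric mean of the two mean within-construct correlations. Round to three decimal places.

0.198

Mean heterotrait r = 1.49/12 = 0.1242.
Mean within-NFC = 3.86/6 = 0.6433; mean within-SR = 1.83/3 = 0.6100.
Geometric mean = √(0.6433 × 0.6100) = 0.6264.
HTMT = 0.1242 / 0.6264 = 0.198.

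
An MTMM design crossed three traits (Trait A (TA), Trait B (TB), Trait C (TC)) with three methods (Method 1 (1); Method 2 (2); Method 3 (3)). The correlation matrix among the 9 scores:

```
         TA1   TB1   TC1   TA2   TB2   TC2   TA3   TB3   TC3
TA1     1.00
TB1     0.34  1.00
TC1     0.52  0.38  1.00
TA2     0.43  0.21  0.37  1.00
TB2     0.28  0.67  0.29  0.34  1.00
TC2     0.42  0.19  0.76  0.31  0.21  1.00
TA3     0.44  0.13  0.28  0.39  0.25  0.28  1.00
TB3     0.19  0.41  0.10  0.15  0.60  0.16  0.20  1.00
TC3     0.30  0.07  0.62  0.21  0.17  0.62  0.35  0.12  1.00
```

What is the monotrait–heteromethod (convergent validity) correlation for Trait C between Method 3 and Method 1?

Same trait (TC), different methods: r(TC3, TC1) = 0.62.

0.62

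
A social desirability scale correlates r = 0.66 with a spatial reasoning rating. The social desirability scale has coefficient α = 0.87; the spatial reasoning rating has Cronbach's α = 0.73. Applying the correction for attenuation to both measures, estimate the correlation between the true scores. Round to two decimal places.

r_true = r_obs / √(r_xx · r_yy) = 0.66 / √(0.87 × 0.73) = 0.66 / √0.6351 = 0.66 / 0.7969 ≈ 0.83.

0.83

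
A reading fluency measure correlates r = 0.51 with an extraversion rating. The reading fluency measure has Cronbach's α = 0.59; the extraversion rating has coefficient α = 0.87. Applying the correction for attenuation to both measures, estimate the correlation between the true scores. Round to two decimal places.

0.71

r_true = r_obs / √(r_xx · r_yy) = 0.51 / √(0.59 × 0.87) = 0.51 / √0.5133 = 0.51 / 0.7164 ≈ 0.71.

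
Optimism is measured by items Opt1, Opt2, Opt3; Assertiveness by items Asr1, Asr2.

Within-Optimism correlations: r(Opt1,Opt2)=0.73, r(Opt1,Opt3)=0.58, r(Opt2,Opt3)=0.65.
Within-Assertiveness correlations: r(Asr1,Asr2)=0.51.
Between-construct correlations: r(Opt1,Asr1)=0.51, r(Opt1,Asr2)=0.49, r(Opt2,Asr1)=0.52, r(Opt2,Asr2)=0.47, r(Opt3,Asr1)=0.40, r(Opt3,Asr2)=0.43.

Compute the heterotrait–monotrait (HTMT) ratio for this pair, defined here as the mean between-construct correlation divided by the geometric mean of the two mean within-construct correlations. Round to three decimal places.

0.814

Mean heterotrait r = 2.82/6 = 0.4700.
Mean within-Opt = 1.96/3 = 0.6533; mean within-Asr = 0.51/1 = 0.5100.
Geometric mean = √(0.6533 × 0.5100) = 0.5772.
HTMT = 0.4700 / 0.5772 = 0.814.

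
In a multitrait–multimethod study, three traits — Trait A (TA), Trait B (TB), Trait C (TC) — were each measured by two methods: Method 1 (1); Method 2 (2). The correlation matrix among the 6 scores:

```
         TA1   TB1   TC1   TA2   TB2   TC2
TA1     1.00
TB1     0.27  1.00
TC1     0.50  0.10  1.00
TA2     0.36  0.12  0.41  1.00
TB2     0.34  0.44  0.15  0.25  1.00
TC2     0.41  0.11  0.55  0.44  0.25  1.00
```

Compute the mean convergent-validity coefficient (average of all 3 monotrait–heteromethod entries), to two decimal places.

Convergent values: 0.36, 0.44, 0.55; mean = 1.35/3 = 0.45.

0.45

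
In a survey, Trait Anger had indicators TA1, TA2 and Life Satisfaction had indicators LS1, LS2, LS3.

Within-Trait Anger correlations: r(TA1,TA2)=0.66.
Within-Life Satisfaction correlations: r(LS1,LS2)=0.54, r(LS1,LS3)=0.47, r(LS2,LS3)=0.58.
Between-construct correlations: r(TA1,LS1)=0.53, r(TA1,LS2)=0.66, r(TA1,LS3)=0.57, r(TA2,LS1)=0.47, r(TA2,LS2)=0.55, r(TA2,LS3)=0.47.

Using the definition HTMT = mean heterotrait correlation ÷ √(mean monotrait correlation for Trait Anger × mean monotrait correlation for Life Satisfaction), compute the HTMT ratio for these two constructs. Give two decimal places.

0.92

Between-construct mean = 3.25/6 = 0.5417.
Mean within-TA = 0.66/1 = 0.6600; mean within-LS = 1.59/3 = 0.5300.
Geometric mean = √(0.6600 × 0.5300) = 0.5914.
HTMT = 0.5417 / 0.5914 = 0.92.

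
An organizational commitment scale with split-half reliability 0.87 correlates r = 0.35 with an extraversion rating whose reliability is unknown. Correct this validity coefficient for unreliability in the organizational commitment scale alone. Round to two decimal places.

0.38

Single correction: r_c = r_obs / √r_xx = 0.35 / √0.87 = 0.35 / 0.9327 ≈ 0.38.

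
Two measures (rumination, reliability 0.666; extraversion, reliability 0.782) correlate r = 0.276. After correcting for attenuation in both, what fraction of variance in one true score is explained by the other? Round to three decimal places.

Disattenuated r = 0.276 / √(0.666 × 0.782) = 0.276 / 0.7217 = 0.3824.
Shared true-score variance = 0.3824² = 0.1462 ≈ 0.146.

0.146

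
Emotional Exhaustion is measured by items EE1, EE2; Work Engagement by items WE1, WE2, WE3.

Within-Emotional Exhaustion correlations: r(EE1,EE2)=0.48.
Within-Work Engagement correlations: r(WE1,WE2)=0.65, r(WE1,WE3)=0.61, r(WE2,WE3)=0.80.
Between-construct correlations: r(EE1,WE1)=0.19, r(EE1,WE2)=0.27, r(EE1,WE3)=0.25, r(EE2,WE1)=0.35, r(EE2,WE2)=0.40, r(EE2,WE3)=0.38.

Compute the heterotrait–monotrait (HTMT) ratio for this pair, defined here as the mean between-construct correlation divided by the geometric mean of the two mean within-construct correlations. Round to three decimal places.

0.534

Between-construct mean = 1.84/6 = 0.3067.
Mean within-EE = 0.48/1 = 0.4800; mean within-WE = 2.06/3 = 0.6867.
Geometric mean = √(0.4800 × 0.6867) = 0.5741.
HTMT = 0.3067 / 0.5741 = 0.534.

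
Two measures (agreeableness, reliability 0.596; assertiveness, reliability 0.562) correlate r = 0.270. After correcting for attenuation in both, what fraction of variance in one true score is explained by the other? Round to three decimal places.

0.218

Disattenuated r = 0.270 / √(0.596 × 0.562) = 0.270 / 0.5788 = 0.4665.
Shared true-score variance = 0.4665² = 0.2176 ≈ 0.218.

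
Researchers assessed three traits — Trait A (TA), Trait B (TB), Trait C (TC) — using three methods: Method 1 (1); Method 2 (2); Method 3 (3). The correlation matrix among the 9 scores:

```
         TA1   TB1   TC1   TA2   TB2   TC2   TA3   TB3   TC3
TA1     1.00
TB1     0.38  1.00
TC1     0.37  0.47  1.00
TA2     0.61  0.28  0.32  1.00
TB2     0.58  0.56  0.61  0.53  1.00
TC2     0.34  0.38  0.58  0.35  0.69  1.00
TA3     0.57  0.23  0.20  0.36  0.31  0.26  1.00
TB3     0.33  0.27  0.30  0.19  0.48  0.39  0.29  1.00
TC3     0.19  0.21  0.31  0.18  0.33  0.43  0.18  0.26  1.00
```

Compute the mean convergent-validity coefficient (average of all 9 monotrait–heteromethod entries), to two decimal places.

Convergent values: 0.61, 0.57, 0.36, 0.56, 0.27, 0.48, 0.58, 0.31, 0.43; mean = 4.17/9 = 0.46.

0.46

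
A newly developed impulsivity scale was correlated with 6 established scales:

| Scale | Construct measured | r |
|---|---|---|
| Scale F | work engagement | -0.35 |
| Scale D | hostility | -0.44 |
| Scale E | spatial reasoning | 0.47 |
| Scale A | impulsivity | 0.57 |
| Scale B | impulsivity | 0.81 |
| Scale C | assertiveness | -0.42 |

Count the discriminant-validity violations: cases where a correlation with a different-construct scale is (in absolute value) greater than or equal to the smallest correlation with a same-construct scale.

Convergent (same construct = impulsivity): Scale A, Scale B.
Smallest convergent = 0.57. Discriminant |r|: 0.35, 0.44, 0.47, 0.42; count ≥ 0.57 → 0.

0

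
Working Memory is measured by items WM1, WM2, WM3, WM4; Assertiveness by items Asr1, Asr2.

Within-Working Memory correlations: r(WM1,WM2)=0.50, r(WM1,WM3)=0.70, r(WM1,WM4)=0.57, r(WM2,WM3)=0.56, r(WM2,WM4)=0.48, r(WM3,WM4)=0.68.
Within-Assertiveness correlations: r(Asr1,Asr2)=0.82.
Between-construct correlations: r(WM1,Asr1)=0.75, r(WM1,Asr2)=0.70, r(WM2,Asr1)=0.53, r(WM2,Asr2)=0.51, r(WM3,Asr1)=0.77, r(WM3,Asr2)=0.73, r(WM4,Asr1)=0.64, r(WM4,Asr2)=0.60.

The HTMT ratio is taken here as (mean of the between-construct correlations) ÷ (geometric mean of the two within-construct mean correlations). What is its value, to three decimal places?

Mean heterotrait r = 5.23/8 = 0.6538.
Mean within-WM = 3.49/6 = 0.5817; mean within-Asr = 0.82/1 = 0.8200.
Geometric mean = √(0.5817 × 0.8200) = 0.6906.
HTMT = 0.6538 / 0.6906 = 0.947.

0.947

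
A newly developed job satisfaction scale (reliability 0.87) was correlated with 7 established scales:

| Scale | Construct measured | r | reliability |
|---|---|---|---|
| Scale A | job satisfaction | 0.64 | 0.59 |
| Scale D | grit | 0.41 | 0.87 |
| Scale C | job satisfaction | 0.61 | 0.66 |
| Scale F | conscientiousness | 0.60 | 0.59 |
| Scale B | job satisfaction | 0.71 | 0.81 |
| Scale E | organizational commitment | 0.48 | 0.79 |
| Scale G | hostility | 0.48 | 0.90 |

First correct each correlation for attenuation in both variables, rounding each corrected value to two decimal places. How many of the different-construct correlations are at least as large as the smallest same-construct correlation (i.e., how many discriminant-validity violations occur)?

Disattenuated r (r / √(r_scale · r_new)):
  Scale A (conv): 0.64 / √(0.59·0.87) = 0.89
  Scale D (disc): 0.41 / √(0.87·0.87) = 0.47
  Scale C (conv): 0.61 / √(0.66·0.87) = 0.81
  Scale F (disc): 0.60 / √(0.59·0.87) = 0.84
  Scale B (conv): 0.71 / √(0.81·0.87) = 0.85
  Scale E (disc): 0.48 / √(0.79·0.87) = 0.58
  Scale G (disc): 0.48 / √(0.90·0.87) = 0.54
Smallest convergent = 0.81. Discriminant values: 0.47, 0.84, 0.58, 0.54; count ≥ 0.81 → 1.

1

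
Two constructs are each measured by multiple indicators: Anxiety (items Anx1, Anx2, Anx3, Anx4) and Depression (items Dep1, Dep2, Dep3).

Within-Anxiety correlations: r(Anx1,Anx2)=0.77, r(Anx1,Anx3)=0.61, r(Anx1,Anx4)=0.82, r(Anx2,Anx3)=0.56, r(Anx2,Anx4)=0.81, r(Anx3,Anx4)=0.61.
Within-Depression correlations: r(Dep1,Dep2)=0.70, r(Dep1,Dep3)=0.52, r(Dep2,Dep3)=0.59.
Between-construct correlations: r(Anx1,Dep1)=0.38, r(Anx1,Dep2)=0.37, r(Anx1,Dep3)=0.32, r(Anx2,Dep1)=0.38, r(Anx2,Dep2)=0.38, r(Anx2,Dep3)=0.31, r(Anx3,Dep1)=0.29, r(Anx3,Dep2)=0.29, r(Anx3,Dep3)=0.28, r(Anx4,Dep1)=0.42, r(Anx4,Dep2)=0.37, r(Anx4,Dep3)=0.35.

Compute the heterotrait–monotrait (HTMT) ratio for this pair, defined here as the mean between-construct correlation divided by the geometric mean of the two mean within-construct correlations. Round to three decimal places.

0.532

Between-construct mean = 4.14/12 = 0.3450.
Mean within-Anx = 4.18/6 = 0.6967; mean within-Dep = 1.81/3 = 0.6033.
Geometric mean = √(0.6967 × 0.6033) = 0.6483.
HTMT = 0.3450 / 0.6483 = 0.532.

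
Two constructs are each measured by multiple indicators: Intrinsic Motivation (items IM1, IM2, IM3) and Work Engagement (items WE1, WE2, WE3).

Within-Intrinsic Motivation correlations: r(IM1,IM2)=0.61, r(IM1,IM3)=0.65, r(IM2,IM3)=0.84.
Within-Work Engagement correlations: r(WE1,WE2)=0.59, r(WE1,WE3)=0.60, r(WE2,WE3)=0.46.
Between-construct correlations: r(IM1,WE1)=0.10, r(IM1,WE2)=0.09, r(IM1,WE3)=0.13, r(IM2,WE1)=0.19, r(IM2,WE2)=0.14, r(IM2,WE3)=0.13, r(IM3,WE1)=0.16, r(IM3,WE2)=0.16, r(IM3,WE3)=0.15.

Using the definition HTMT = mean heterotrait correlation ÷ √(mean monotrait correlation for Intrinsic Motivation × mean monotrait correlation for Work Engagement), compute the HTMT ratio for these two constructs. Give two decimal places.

0.22

Between-construct mean = 1.25/9 = 0.1389.
Mean within-IM = 2.10/3 = 0.7000; mean within-WE = 1.65/3 = 0.5500.
Geometric mean = √(0.7000 × 0.5500) = 0.6205.
HTMT = 0.1389 / 0.6205 = 0.22.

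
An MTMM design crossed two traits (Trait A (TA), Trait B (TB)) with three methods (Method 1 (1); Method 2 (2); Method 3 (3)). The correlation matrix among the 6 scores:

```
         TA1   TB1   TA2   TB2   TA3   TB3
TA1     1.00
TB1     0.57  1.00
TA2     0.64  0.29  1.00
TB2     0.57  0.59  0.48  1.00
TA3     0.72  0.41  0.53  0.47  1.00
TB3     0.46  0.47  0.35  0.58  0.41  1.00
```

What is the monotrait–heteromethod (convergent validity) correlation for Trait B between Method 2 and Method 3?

0.58

Same trait (TB), different methods: r(TB2, TB3) = 0.58.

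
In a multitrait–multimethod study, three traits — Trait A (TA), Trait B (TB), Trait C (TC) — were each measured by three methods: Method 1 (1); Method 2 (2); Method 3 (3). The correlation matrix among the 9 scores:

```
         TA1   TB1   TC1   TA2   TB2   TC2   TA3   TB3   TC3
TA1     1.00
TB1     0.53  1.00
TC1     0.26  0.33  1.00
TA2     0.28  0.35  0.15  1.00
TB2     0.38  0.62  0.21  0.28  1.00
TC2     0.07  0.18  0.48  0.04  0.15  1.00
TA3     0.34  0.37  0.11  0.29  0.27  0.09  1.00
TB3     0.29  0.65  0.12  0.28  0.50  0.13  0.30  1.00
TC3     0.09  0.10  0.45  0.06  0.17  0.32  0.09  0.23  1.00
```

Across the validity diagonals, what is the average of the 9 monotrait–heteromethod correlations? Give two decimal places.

Convergent values: 0.28, 0.34, 0.29, 0.62, 0.65, 0.50, 0.48, 0.45, 0.32; mean = 3.93/9 = 0.44.

0.44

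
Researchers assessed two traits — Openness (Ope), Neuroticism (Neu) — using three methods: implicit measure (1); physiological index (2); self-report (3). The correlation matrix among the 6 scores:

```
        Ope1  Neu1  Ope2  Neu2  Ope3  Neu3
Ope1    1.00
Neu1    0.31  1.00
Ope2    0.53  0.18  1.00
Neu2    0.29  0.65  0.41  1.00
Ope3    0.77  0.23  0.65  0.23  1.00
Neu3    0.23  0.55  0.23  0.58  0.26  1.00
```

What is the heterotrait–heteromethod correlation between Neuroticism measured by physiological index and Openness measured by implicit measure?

Different traits and methods: r(Neu2, Ope1) = 0.29.

0.29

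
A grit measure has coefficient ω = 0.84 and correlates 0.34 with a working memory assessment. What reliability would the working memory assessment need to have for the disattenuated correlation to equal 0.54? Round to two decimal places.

0.47

r_true = r_obs / √(r_xx · r_yy) ⇒ 0.54 = 0.34 / √(0.84 · r_yy).
√(0.84 · r_yy) = 0.34 / 0.54 = 0.6296; 0.84 · r_yy = 0.3964; r_yy = 0.3964 / 0.84 ≈ 0.47.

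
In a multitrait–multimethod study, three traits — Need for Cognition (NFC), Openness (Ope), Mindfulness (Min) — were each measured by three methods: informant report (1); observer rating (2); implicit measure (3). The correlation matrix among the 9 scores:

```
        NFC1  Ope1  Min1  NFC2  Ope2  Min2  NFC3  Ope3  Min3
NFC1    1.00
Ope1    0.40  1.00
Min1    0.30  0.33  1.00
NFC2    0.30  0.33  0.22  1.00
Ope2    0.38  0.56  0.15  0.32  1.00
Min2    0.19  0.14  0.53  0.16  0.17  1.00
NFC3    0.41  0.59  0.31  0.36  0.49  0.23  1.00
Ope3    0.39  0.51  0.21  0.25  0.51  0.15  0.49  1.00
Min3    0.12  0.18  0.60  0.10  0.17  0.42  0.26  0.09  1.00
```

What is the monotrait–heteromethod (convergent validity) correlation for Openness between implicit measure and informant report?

0.51

Same trait (Ope), different methods: r(Ope3, Ope1) = 0.51.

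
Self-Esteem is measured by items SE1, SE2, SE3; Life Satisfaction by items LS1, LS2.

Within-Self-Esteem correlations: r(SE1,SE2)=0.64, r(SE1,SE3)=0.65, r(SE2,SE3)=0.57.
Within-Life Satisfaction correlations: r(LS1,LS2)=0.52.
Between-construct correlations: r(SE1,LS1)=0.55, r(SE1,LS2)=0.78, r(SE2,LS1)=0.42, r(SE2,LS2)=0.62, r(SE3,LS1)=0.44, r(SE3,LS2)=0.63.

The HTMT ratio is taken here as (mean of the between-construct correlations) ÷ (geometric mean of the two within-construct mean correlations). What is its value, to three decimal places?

1.010

Between-construct mean = 3.44/6 = 0.5733.
Mean within-SE = 1.86/3 = 0.6200; mean within-LS = 0.52/1 = 0.5200.
Geometric mean = √(0.6200 × 0.5200) = 0.5678.
HTMT = 0.5733 / 0.5678 = 1.010.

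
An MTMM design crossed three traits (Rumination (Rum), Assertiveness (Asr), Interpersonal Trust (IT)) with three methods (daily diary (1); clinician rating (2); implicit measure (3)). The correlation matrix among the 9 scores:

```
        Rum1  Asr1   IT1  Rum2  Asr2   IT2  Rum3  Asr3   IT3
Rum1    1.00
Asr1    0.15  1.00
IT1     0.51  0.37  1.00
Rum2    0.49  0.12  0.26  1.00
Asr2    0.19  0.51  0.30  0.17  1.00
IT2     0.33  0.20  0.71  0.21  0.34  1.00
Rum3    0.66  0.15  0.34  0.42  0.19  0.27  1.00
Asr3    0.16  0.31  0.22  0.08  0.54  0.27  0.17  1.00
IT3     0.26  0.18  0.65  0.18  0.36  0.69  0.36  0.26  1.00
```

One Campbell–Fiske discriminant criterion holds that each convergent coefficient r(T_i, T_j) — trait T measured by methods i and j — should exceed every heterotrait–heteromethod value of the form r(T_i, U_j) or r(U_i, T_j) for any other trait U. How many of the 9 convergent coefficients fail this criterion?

Each convergent coefficient versus the relevant comparison correlations:
Rum (methods 1·2): 0.49 vs {0.19, 0.12, 0.33, 0.26} → pass.
Rum (methods 1·3): 0.66 vs {0.16, 0.15, 0.26, 0.34} → pass.
Rum (methods 2·3): 0.42 vs {0.08, 0.19, 0.18, 0.27} → pass.
Asr (methods 1·2): 0.51 vs {0.12, 0.19, 0.20, 0.30} → pass.
Asr (methods 1·3): 0.31 vs {0.15, 0.16, 0.18, 0.22} → pass.
Asr (methods 2·3): 0.54 vs {0.19, 0.08, 0.36, 0.27} → pass.
IT (methods 1·2): 0.71 vs {0.26, 0.33, 0.30, 0.20} → pass.
IT (methods 1·3): 0.65 vs {0.34, 0.26, 0.22, 0.18} → pass.
IT (methods 2·3): 0.69 vs {0.27, 0.18, 0.27, 0.36} → pass.
0 of 9 fail.

0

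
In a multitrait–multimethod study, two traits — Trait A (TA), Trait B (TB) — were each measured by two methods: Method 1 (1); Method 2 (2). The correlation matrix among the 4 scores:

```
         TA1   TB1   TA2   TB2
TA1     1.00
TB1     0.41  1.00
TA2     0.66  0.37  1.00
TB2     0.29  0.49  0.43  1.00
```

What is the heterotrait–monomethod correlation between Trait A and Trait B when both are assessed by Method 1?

0.41

Different traits, same method: r(TA1, TB1) = 0.41.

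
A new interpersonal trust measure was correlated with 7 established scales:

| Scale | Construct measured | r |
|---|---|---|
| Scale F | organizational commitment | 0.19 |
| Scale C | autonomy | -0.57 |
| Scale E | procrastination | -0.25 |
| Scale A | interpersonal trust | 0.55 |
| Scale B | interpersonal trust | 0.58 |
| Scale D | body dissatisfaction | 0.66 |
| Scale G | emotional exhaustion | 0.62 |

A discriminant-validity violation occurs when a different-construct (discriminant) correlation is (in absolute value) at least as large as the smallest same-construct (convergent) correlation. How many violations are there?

Convergent (same construct = interpersonal trust): Scale A, Scale B.
Smallest convergent = 0.55. Discriminant |r|: 0.19, 0.57, 0.25, 0.66, 0.62; count ≥ 0.55 → 3.

3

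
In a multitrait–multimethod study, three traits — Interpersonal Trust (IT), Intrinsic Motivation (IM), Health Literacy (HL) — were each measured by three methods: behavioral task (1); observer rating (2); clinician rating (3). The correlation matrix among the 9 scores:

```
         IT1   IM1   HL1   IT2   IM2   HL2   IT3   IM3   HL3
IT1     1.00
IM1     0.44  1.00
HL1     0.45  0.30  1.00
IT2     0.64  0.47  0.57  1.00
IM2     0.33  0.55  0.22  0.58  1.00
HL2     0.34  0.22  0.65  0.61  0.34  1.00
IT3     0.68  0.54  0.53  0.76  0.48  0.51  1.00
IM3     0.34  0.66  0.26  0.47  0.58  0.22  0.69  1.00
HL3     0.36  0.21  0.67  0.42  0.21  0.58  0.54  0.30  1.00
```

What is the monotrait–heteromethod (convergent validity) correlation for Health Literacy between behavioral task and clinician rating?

0.67

Same trait (HL), different methods: r(HL1, HL3) = 0.67.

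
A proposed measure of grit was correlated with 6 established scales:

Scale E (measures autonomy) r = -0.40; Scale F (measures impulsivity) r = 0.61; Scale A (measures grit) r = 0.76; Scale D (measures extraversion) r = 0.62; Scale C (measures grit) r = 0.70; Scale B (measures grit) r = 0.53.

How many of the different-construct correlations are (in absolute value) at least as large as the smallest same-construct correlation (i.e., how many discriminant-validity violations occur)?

2

Convergent (same construct = grit): Scale A, Scale C, Scale B.
Smallest convergent = 0.53. Discriminant |r|: 0.40, 0.61, 0.62; count ≥ 0.53 → 2.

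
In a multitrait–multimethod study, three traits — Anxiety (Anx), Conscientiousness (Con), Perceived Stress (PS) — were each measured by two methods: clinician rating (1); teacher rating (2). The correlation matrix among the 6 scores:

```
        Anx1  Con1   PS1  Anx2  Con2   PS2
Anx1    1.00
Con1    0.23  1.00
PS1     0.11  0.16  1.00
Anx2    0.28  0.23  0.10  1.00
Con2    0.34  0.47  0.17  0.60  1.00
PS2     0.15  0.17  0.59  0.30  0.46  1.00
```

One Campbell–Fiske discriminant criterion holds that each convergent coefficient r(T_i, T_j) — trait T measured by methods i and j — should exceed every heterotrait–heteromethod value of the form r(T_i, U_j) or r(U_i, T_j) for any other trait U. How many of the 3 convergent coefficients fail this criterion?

1

Each convergent coefficient versus the relevant comparison correlations:
Anx (methods 1·2): 0.28 vs {0.34, 0.23, 0.15, 0.10} → fail.
Con (methods 1·2): 0.47 vs {0.23, 0.34, 0.17, 0.17} → pass.
PS (methods 1·2): 0.59 vs {0.10, 0.15, 0.17, 0.17} → pass.
1 of 3 fail.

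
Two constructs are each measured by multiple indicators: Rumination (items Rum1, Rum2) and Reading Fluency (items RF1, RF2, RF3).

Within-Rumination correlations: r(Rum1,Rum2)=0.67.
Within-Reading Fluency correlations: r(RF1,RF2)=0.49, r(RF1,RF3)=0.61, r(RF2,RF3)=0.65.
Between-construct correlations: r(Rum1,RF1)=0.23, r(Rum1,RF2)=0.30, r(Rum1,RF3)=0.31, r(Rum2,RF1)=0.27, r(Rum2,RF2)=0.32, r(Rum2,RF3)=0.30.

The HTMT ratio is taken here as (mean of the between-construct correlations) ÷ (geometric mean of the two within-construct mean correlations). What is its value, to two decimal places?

0.46

Mean between = 1.73/6 = 0.2883.
Mean within-Rum = 0.67/1 = 0.6700; mean within-RF = 1.75/3 = 0.5833.
Geometric mean = √(0.6700 × 0.5833) = 0.6251.
HTMT = 0.2883 / 0.6251 = 0.46.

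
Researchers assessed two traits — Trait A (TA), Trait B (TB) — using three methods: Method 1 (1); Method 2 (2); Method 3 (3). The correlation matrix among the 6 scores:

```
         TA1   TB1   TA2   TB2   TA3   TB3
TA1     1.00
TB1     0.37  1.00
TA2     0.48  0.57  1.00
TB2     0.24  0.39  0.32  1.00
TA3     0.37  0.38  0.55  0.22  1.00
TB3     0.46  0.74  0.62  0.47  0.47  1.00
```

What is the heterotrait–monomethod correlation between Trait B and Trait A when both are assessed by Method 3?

Different traits, same method: r(TB3, TA3) = 0.47.

0.47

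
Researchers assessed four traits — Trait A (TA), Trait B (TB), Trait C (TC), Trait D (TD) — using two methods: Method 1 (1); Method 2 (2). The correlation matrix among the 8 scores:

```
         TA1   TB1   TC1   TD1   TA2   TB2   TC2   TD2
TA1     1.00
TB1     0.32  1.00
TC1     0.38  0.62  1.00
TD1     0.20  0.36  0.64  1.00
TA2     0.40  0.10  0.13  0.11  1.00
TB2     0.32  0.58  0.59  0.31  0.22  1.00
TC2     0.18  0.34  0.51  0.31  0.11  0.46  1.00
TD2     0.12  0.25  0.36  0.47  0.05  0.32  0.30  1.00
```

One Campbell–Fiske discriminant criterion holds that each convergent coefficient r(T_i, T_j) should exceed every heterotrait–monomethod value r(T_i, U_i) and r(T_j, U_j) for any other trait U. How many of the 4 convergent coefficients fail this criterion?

3

Checking each validity diagonal entry against its comparison values:
TA (methods 1·2): 0.40 vs {0.32, 0.22, 0.38, 0.11, 0.20, 0.05} → pass.
TB (methods 1·2): 0.58 vs {0.32, 0.22, 0.62, 0.46, 0.36, 0.32} → fail.
TC (methods 1·2): 0.51 vs {0.38, 0.11, 0.62, 0.46, 0.64, 0.30} → fail.
TD (methods 1·2): 0.47 vs {0.20, 0.05, 0.36, 0.32, 0.64, 0.30} → fail.
3 of 4 fail.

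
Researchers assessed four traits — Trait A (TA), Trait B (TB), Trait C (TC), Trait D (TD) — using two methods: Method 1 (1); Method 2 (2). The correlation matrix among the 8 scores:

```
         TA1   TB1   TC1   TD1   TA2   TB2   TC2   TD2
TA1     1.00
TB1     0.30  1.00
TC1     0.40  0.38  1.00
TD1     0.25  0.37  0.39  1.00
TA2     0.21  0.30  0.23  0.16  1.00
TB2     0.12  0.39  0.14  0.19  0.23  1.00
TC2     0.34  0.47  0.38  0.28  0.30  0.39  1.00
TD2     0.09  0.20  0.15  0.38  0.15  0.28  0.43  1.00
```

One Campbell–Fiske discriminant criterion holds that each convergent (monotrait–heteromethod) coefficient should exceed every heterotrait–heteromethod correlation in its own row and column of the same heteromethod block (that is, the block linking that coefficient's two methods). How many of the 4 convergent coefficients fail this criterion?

Each convergent coefficient versus the relevant comparison correlations:
TA (methods 1·2): 0.21 vs {0.12, 0.30, 0.34, 0.23, 0.09, 0.16} → fail.
TB (methods 1·2): 0.39 vs {0.30, 0.12, 0.47, 0.14, 0.20, 0.19} → fail.
TC (methods 1·2): 0.38 vs {0.23, 0.34, 0.14, 0.47, 0.15, 0.28} → fail.
TD (methods 1·2): 0.38 vs {0.16, 0.09, 0.19, 0.20, 0.28, 0.15} → pass.
3 of 4 fail.

3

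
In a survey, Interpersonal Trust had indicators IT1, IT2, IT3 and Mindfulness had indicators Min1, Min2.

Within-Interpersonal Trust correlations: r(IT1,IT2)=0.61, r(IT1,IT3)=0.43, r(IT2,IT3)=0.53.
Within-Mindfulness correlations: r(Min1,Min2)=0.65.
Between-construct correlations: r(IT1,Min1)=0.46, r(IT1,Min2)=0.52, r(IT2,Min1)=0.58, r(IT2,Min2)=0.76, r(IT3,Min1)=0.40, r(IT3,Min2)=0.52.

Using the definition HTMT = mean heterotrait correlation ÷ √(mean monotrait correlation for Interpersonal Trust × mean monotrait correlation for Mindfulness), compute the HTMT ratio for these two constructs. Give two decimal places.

Mean between = 3.24/6 = 0.5400.
Mean within-IT = 1.57/3 = 0.5233; mean within-Min = 0.65/1 = 0.6500.
Geometric mean = √(0.5233 × 0.6500) = 0.5832.
HTMT = 0.5400 / 0.5832 = 0.93.

0.93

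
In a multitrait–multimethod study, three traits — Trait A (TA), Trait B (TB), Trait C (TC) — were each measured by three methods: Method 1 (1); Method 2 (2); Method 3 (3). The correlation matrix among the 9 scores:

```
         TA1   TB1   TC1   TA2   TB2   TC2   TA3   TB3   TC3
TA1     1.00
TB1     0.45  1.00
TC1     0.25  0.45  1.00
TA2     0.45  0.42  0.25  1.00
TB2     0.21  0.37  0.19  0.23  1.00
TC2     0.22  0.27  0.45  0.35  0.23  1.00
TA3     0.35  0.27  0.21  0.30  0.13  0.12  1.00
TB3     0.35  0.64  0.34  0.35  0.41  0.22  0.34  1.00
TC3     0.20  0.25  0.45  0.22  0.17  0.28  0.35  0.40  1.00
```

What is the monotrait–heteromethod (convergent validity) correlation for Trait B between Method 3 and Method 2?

Same trait (TB), different methods: r(TB3, TB2) = 0.41.

0.41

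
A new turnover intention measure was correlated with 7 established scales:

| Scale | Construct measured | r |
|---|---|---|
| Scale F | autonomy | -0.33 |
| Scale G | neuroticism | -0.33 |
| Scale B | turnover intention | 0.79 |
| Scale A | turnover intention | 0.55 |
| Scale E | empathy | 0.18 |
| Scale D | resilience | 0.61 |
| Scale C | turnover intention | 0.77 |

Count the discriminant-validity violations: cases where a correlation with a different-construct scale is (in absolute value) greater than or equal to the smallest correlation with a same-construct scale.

Convergent (same construct = turnover intention): Scale B, Scale A, Scale C.
Smallest convergent = 0.55. Discriminant |r|: 0.33, 0.33, 0.18, 0.61; count ≥ 0.55 → 1.

1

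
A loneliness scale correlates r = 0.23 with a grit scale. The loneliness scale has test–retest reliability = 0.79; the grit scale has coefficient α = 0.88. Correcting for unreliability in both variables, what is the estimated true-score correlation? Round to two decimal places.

r_true = r_obs / √(r_xx · r_yy) = 0.23 / √(0.79 × 0.88) = 0.23 / √0.6952 = 0.23 / 0.8338 ≈ 0.28.

0.28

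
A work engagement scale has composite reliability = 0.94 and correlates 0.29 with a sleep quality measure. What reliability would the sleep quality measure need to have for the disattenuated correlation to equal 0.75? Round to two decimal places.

r_true = r_obs / √(r_xx · r_yy) ⇒ 0.75 = 0.29 / √(0.94 · r_yy).
√(0.94 · r_yy) = 0.29 / 0.75 = 0.3867; 0.94 · r_yy = 0.1495; r_yy = 0.1495 / 0.94 ≈ 0.16.

0.16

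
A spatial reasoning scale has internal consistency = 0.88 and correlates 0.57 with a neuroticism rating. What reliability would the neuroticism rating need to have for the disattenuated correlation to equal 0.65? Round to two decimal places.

r_true = r_obs / √(r_xx · r_yy) ⇒ 0.65 = 0.57 / √(0.88 · r_yy).
√(0.88 · r_yy) = 0.57 / 0.65 = 0.8769; 0.88 · r_yy = 0.7690; r_yy = 0.7690 / 0.88 ≈ 0.87.

0.87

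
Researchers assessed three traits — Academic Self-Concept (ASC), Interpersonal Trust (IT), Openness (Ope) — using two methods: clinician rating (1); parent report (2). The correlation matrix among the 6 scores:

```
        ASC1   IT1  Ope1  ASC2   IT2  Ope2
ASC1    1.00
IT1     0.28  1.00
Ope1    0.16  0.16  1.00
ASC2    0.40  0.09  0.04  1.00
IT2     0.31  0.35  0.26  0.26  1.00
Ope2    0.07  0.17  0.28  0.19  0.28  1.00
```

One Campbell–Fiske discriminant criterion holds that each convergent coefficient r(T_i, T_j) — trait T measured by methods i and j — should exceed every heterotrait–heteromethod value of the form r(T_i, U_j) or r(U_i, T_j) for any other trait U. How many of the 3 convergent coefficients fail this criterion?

0

Checking each validity diagonal entry against its comparison values:
ASC (methods 1·2): 0.40 vs {0.31, 0.09, 0.07, 0.04} → pass.
IT (methods 1·2): 0.35 vs {0.09, 0.31, 0.17, 0.26} → pass.
Ope (methods 1·2): 0.28 vs {0.04, 0.07, 0.26, 0.17} → pass.
0 of 3 fail.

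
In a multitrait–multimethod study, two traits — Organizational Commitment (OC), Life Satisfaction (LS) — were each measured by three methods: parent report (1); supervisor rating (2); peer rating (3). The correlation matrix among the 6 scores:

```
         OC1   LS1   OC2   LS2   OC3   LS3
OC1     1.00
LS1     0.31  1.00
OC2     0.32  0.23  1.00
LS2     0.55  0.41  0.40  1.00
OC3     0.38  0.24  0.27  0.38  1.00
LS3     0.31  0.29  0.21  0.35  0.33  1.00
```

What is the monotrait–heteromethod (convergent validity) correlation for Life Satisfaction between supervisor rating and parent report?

0.41

Same trait (LS), different methods: r(LS2, LS1) = 0.41.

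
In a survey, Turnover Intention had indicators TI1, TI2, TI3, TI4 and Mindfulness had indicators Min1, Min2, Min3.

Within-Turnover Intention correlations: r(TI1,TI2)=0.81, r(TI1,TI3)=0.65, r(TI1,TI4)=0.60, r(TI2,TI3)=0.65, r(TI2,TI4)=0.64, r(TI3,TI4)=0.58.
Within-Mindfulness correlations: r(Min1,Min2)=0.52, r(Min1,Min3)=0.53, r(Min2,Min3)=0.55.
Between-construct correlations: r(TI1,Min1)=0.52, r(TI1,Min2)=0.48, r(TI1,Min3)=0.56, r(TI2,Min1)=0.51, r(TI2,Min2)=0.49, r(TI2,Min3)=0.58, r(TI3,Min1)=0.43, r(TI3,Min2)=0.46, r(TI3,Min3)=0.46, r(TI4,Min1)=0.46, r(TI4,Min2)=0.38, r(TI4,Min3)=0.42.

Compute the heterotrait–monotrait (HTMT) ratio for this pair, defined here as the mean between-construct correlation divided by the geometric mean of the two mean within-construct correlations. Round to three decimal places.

Mean heterotrait r = 5.75/12 = 0.4792.
Mean within-TI = 3.93/6 = 0.6550; mean within-Min = 1.60/3 = 0.5333.
Geometric mean = √(0.6550 × 0.5333) = 0.5910.
HTMT = 0.4792 / 0.5910 = 0.811.

0.811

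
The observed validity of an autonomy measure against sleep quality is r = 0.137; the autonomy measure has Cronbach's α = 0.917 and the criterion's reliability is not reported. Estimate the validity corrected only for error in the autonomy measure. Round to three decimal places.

Single correction: r_c = r_obs / √r_xx = 0.137 / √0.917 = 0.137 / 0.9576 ≈ 0.143.

0.143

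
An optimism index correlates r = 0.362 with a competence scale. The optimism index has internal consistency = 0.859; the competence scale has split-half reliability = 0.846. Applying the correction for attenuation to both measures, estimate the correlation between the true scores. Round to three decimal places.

r_true = r_obs / √(r_xx · r_yy) = 0.362 / √(0.859 × 0.846) = 0.362 / √0.726714 = 0.362 / 0.8525 ≈ 0.425.

0.425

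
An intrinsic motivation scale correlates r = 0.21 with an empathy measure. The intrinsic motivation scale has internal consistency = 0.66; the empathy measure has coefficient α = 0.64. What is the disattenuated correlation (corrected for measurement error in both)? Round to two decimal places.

r_true = r_obs / √(r_xx · r_yy) = 0.21 / √(0.66 × 0.64) = 0.21 / √0.4224 = 0.21 / 0.6499 ≈ 0.32.

0.32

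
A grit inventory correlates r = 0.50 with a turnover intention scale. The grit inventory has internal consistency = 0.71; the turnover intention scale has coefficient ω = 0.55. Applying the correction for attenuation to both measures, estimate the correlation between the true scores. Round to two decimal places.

r_true = r_obs / √(r_xx · r_yy) = 0.50 / √(0.71 × 0.55) = 0.50 / √0.3905 = 0.50 / 0.6249 ≈ 0.80.

0.80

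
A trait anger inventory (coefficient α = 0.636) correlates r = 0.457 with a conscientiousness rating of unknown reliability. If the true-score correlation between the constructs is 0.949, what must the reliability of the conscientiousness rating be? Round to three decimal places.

0.365

r_true = r_obs / √(r_xx · r_yy) ⇒ 0.949 = 0.457 / √(0.636 · r_yy).
√(0.636 · r_yy) = 0.457 / 0.949 = 0.4816; 0.636 · r_yy = 0.2319; r_yy = 0.2319 / 0.636 ≈ 0.365.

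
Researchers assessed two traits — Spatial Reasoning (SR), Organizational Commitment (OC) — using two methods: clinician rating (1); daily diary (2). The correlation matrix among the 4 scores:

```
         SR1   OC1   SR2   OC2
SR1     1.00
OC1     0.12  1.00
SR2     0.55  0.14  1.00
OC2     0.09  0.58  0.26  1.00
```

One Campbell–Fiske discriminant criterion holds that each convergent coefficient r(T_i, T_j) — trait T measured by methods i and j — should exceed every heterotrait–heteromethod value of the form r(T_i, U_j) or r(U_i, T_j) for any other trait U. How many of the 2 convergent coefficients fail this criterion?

Each convergent coefficient versus the relevant comparison correlations:
SR (methods 1·2): 0.55 vs {0.09, 0.14} → pass.
OC (methods 1·2): 0.58 vs {0.14, 0.09} → pass.
0 of 2 fail.

0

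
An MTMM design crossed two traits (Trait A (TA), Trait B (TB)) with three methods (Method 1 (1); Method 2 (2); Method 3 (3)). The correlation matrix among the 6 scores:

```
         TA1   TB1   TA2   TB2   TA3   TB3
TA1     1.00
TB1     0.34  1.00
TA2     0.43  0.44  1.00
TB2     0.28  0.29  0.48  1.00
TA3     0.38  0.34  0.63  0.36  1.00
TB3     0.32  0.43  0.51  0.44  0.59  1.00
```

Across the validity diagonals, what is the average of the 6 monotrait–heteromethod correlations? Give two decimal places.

Convergent values: 0.43, 0.38, 0.63, 0.29, 0.43, 0.44; mean = 2.60/6 = 0.43.

0.43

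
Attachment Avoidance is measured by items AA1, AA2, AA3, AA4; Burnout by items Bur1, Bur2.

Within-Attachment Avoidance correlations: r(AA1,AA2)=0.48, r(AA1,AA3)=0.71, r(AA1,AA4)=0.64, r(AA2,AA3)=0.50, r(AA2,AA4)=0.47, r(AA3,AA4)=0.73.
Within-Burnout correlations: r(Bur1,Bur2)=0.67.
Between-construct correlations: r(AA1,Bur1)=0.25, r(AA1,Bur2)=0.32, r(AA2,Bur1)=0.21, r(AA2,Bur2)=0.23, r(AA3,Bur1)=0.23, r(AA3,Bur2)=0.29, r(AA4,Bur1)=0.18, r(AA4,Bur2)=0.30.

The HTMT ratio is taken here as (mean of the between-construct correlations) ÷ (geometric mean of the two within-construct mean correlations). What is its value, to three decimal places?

Mean heterotrait r = 2.01/8 = 0.2513.
Mean within-AA = 3.53/6 = 0.5883; mean within-Bur = 0.67/1 = 0.6700.
Geometric mean = √(0.5883 × 0.6700) = 0.6278.
HTMT = 0.2513 / 0.6278 = 0.400.

0.400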